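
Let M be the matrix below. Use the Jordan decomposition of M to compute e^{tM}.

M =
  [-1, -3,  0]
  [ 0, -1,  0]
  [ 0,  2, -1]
e^{tM} =
  [exp(-t), -3*t*exp(-t), 0]
  [0, exp(-t), 0]
  [0, 2*t*exp(-t), exp(-t)]

Strategy: write M = P · J · P⁻¹ where J is a Jordan canonical form, so e^{tM} = P · e^{tJ} · P⁻¹, and e^{tJ} can be computed block-by-block.

M has Jordan form
J =
  [-1,  1,  0]
  [ 0, -1,  0]
  [ 0,  0, -1]
(up to reordering of blocks).

Per-block formulas:
  For a 1×1 block at λ = -1: exp(t · [-1]) = [e^(-1t)].
  For a 2×2 Jordan block J_2(-1): exp(t · J_2(-1)) = e^(-1t)·(I + t·N), where N is the 2×2 nilpotent shift.

After assembling e^{tJ} and conjugating by P, we get:

e^{tM} =
  [exp(-t), -3*t*exp(-t), 0]
  [0, exp(-t), 0]
  [0, 2*t*exp(-t), exp(-t)]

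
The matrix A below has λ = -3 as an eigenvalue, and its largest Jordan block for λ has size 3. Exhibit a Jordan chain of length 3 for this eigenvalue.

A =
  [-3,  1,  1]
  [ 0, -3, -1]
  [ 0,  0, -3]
A Jordan chain for λ = -3 of length 3:
v_1 = (-1, 0, 0)ᵀ
v_2 = (1, -1, 0)ᵀ
v_3 = (0, 0, 1)ᵀ

Let N = A − (-3)·I. We want v_3 with N^3 v_3 = 0 but N^2 v_3 ≠ 0; then v_{j-1} := N · v_j for j = 3, …, 2.

Pick v_3 = (0, 0, 1)ᵀ.
Then v_2 = N · v_3 = (1, -1, 0)ᵀ.
Then v_1 = N · v_2 = (-1, 0, 0)ᵀ.

Sanity check: (A − (-3)·I) v_1 = (0, 0, 0)ᵀ = 0. ✓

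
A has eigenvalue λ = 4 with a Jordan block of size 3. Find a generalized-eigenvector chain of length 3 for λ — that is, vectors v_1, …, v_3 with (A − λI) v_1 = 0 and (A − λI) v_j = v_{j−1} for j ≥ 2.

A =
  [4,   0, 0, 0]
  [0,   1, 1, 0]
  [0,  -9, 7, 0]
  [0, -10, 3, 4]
A Jordan chain for λ = 4 of length 3:
v_1 = (0, 0, 0, 3)ᵀ
v_2 = (0, -3, -9, -10)ᵀ
v_3 = (0, 1, 0, 0)ᵀ

Let N = A − (4)·I. We want v_3 with N^3 v_3 = 0 but N^2 v_3 ≠ 0; then v_{j-1} := N · v_j for j = 3, …, 2.

Pick v_3 = (0, 1, 0, 0)ᵀ.
Then v_2 = N · v_3 = (0, -3, -9, -10)ᵀ.
Then v_1 = N · v_2 = (0, 0, 0, 3)ᵀ.

Sanity check: (A − (4)·I) v_1 = (0, 0, 0, 0)ᵀ = 0. ✓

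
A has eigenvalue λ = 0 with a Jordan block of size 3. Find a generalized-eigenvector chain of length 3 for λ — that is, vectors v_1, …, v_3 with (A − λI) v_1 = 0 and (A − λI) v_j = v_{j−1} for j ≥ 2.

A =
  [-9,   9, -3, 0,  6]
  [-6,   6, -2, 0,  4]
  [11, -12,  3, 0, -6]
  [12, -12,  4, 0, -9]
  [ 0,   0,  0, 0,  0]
A Jordan chain for λ = 0 of length 3:
v_1 = (-6, -4, 6, 8, 0)ᵀ
v_2 = (-9, -6, 11, 12, 0)ᵀ
v_3 = (1, 0, 0, 0, 0)ᵀ

Let N = A − (0)·I. We want v_3 with N^3 v_3 = 0 but N^2 v_3 ≠ 0; then v_{j-1} := N · v_j for j = 3, …, 2.

Pick v_3 = (1, 0, 0, 0, 0)ᵀ.
Then v_2 = N · v_3 = (-9, -6, 11, 12, 0)ᵀ.
Then v_1 = N · v_2 = (-6, -4, 6, 8, 0)ᵀ.

Sanity check: (A − (0)·I) v_1 = (0, 0, 0, 0, 0)ᵀ = 0. ✓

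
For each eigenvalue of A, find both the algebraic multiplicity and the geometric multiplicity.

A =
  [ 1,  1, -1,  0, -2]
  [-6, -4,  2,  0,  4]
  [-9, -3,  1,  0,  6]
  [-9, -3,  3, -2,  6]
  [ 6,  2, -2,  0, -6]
λ = -2: alg = 5, geom = 4

Step 1 — factor the characteristic polynomial to read off the algebraic multiplicities:
  χ_A(x) = (x + 2)^5

Step 2 — compute geometric multiplicities via the rank-nullity identity g(λ) = n − rank(A − λI):
  rank(A − (-2)·I) = 1, so dim ker(A − (-2)·I) = n − 1 = 4

Summary:
  λ = -2: algebraic multiplicity = 5, geometric multiplicity = 4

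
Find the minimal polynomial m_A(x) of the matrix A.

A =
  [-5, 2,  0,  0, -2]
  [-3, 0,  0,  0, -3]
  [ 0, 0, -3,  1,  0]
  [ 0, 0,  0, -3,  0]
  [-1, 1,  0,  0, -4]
x^2 + 6*x + 9

The characteristic polynomial is χ_A(x) = (x + 3)^5, so the eigenvalues are known. The minimal polynomial is
  m_A(x) = Π_λ (x − λ)^{k_λ}
where k_λ is the size of the *largest* Jordan block for λ (equivalently, the smallest k with (A − λI)^k v = 0 for every generalised eigenvector v of λ).

  λ = -3: largest Jordan block has size 2, contributing (x + 3)^2

So m_A(x) = (x + 3)^2 = x^2 + 6*x + 9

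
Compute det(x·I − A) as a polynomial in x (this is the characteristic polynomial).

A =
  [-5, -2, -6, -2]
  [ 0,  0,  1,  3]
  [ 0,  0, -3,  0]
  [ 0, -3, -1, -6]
x^4 + 14*x^3 + 72*x^2 + 162*x + 135

Expanding det(x·I − A) (e.g. by cofactor expansion or by noting that A is similar to its Jordan form J, which has the same characteristic polynomial as A) gives
  χ_A(x) = x^4 + 14*x^3 + 72*x^2 + 162*x + 135
which factors as (x + 3)^3*(x + 5). The eigenvalues (with algebraic multiplicities) are λ = -5 with multiplicity 1, λ = -3 with multiplicity 3.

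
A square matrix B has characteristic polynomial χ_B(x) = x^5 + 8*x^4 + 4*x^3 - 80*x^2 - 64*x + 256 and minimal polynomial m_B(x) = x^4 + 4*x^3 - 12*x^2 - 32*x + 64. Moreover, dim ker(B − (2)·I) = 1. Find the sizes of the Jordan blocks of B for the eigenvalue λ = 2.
Block sizes for λ = 2: [2]

Step 1 — from the characteristic polynomial, algebraic multiplicity of λ = 2 is 2. From dim ker(B − (2)·I) = 1, there are exactly 1 Jordan blocks for λ = 2.
Step 2 — from the minimal polynomial, the factor (x − 2)^2 tells us the largest block for λ = 2 has size 2.
Step 3 — with total size 2, 1 blocks, and largest block 2, the block sizes (in nonincreasing order) are [2].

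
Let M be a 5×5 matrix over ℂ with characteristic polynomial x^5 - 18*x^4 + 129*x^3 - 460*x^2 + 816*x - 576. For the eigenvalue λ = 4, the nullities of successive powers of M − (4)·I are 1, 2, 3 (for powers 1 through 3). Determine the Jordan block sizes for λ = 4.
Block sizes for λ = 4: [3]

From the dimensions of kernels of powers, the number of Jordan blocks of size at least j is d_j − d_{j−1} where d_j = dim ker(N^j) (with d_0 = 0). Computing the differences gives [1, 1, 1].
The number of blocks of size exactly k is (#blocks of size ≥ k) − (#blocks of size ≥ k + 1), so the partition is: 1 block(s) of size 3.
In nonincreasing order the block sizes are [3].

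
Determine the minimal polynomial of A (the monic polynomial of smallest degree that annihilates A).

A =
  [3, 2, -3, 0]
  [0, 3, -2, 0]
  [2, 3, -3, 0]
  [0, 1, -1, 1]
x^3 - 3*x^2 + 3*x - 1

The characteristic polynomial is χ_A(x) = (x - 1)^4, so the eigenvalues are known. The minimal polynomial is
  m_A(x) = Π_λ (x − λ)^{k_λ}
where k_λ is the size of the *largest* Jordan block for λ (equivalently, the smallest k with (A − λI)^k v = 0 for every generalised eigenvector v of λ).

  λ = 1: largest Jordan block has size 3, contributing (x − 1)^3

So m_A(x) = (x - 1)^3 = x^3 - 3*x^2 + 3*x - 1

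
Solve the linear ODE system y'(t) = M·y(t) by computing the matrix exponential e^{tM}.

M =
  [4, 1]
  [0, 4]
e^{tM} =
  [exp(4*t), t*exp(4*t)]
  [0, exp(4*t)]

Strategy: write M = P · J · P⁻¹ where J is a Jordan canonical form, so e^{tM} = P · e^{tJ} · P⁻¹, and e^{tJ} can be computed block-by-block.

M has Jordan form
J =
  [4, 1]
  [0, 4]
(up to reordering of blocks).

Per-block formulas:
  For a 2×2 Jordan block J_2(4): exp(t · J_2(4)) = e^(4t)·(I + t·N), where N is the 2×2 nilpotent shift.

After assembling e^{tJ} and conjugating by P, we get:

e^{tM} =
  [exp(4*t), t*exp(4*t)]
  [0, exp(4*t)]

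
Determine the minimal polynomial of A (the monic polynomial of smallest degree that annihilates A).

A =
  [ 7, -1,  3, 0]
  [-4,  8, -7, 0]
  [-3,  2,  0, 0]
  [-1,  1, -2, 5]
x^3 - 15*x^2 + 75*x - 125

The characteristic polynomial is χ_A(x) = (x - 5)^4, so the eigenvalues are known. The minimal polynomial is
  m_A(x) = Π_λ (x − λ)^{k_λ}
where k_λ is the size of the *largest* Jordan block for λ (equivalently, the smallest k with (A − λI)^k v = 0 for every generalised eigenvector v of λ).

  λ = 5: largest Jordan block has size 3, contributing (x − 5)^3

So m_A(x) = (x - 5)^3 = x^3 - 15*x^2 + 75*x - 125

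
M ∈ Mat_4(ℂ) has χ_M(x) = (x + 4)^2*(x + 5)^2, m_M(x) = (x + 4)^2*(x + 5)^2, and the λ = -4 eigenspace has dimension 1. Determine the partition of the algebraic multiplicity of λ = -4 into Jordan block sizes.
Block sizes for λ = -4: [2]

Step 1 — from the characteristic polynomial, algebraic multiplicity of λ = -4 is 2. From dim ker(M − (-4)·I) = 1, there are exactly 1 Jordan blocks for λ = -4.
Step 2 — from the minimal polynomial, the factor (x + 4)^2 tells us the largest block for λ = -4 has size 2.
Step 3 — with total size 2, 1 blocks, and largest block 2, the block sizes (in nonincreasing order) are [2].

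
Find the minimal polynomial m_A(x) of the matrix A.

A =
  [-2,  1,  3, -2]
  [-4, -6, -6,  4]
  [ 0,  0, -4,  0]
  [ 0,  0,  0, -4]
x^2 + 8*x + 16

The characteristic polynomial is χ_A(x) = (x + 4)^4, so the eigenvalues are known. The minimal polynomial is
  m_A(x) = Π_λ (x − λ)^{k_λ}
where k_λ is the size of the *largest* Jordan block for λ (equivalently, the smallest k with (A − λI)^k v = 0 for every generalised eigenvector v of λ).

  λ = -4: largest Jordan block has size 2, contributing (x + 4)^2

So m_A(x) = (x + 4)^2 = x^2 + 8*x + 16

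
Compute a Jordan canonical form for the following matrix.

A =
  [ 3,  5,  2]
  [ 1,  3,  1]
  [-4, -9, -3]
J_3(1)

The characteristic polynomial is
  det(x·I − A) = x^3 - 3*x^2 + 3*x - 1 = (x - 1)^3

Eigenvalues and multiplicities (the geometric multiplicity of λ is n − rank(A − λI), which equals the number of Jordan blocks for λ):
  λ = 1: algebraic multiplicity = 3, geometric multiplicity = 1

Determining the block sizes for each eigenvalue:
  λ = 1: one block (gm = 1), so the single block has size am = 3 → block sizes [3]

Assembling the blocks gives a Jordan form
J =
  [1, 1, 0]
  [0, 1, 1]
  [0, 0, 1]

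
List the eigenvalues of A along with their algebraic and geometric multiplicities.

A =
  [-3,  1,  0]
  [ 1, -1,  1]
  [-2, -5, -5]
λ = -3: alg = 3, geom = 1

Step 1 — factor the characteristic polynomial to read off the algebraic multiplicities:
  χ_A(x) = (x + 3)^3

Step 2 — compute geometric multiplicities via the rank-nullity identity g(λ) = n − rank(A − λI):
  rank(A − (-3)·I) = 2, so dim ker(A − (-3)·I) = n − 2 = 1

Summary:
  λ = -3: algebraic multiplicity = 3, geometric multiplicity = 1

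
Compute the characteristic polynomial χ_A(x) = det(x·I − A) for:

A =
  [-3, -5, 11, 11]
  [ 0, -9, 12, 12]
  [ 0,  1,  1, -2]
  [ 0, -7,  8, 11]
x^4 - 18*x^2 + 81

Expanding det(x·I − A) (e.g. by cofactor expansion or by noting that A is similar to its Jordan form J, which has the same characteristic polynomial as A) gives
  χ_A(x) = x^4 - 18*x^2 + 81
which factors as (x - 3)^2*(x + 3)^2. The eigenvalues (with algebraic multiplicities) are λ = -3 with multiplicity 2, λ = 3 with multiplicity 2.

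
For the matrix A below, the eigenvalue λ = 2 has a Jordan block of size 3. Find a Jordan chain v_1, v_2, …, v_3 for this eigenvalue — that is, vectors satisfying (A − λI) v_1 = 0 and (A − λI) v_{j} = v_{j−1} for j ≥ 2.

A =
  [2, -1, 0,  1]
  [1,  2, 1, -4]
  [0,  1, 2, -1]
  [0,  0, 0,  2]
A Jordan chain for λ = 2 of length 3:
v_1 = (-1, 0, 1, 0)ᵀ
v_2 = (0, 1, 0, 0)ᵀ
v_3 = (1, 0, 0, 0)ᵀ

Let N = A − (2)·I. We want v_3 with N^3 v_3 = 0 but N^2 v_3 ≠ 0; then v_{j-1} := N · v_j for j = 3, …, 2.

Pick v_3 = (1, 0, 0, 0)ᵀ.
Then v_2 = N · v_3 = (0, 1, 0, 0)ᵀ.
Then v_1 = N · v_2 = (-1, 0, 1, 0)ᵀ.

Sanity check: (A − (2)·I) v_1 = (0, 0, 0, 0)ᵀ = 0. ✓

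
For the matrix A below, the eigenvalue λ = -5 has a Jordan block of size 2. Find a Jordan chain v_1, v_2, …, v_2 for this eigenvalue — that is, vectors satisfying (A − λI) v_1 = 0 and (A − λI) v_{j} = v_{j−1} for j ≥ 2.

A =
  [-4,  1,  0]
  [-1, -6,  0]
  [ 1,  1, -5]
A Jordan chain for λ = -5 of length 2:
v_1 = (1, -1, 1)ᵀ
v_2 = (1, 0, 0)ᵀ

Let N = A − (-5)·I. We want v_2 with N^2 v_2 = 0 but N^1 v_2 ≠ 0; then v_{j-1} := N · v_j for j = 2, …, 2.

Pick v_2 = (1, 0, 0)ᵀ.
Then v_1 = N · v_2 = (1, -1, 1)ᵀ.

Sanity check: (A − (-5)·I) v_1 = (0, 0, 0)ᵀ = 0. ✓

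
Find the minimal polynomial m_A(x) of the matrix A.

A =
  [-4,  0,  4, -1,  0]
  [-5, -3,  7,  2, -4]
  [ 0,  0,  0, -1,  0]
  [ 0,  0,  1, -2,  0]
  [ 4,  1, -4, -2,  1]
x^3 + 6*x^2 + 9*x + 4

The characteristic polynomial is χ_A(x) = (x + 1)^4*(x + 4), so the eigenvalues are known. The minimal polynomial is
  m_A(x) = Π_λ (x − λ)^{k_λ}
where k_λ is the size of the *largest* Jordan block for λ (equivalently, the smallest k with (A − λI)^k v = 0 for every generalised eigenvector v of λ).

  λ = -4: largest Jordan block has size 1, contributing (x + 4)
  λ = -1: largest Jordan block has size 2, contributing (x + 1)^2

So m_A(x) = (x + 1)^2*(x + 4) = x^3 + 6*x^2 + 9*x + 4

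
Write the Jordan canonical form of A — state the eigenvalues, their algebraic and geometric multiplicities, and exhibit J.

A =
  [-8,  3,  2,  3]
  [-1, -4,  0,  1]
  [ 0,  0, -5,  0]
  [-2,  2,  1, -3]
J_3(-5) ⊕ J_1(-5)

The characteristic polynomial is
  det(x·I − A) = x^4 + 20*x^3 + 150*x^2 + 500*x + 625 = (x + 5)^4

Eigenvalues and multiplicities (the geometric multiplicity of λ is n − rank(A − λI), which equals the number of Jordan blocks for λ):
  λ = -5: algebraic multiplicity = 4, geometric multiplicity = 2

Determining the block sizes for each eigenvalue:
  λ = -5: with am = 4 and gm = 2, the partition is not yet determined (e.g. several partitions of 4 into 2 parts exist). Let N = A − (-5)·I. Computing rank(N^1) = 2, rank(N^2) = 1, rank(N^3) = 0; the number of blocks of size ≥ j is rank(N^{j−1}) − rank(N^j), giving [2, 1, 1]. So we have 1 block(s) of size 3, 1 block(s) of size 1 → block sizes [3, 1]

Assembling the blocks gives a Jordan form
J =
  [-5,  1,  0,  0]
  [ 0, -5,  1,  0]
  [ 0,  0, -5,  0]
  [ 0,  0,  0, -5]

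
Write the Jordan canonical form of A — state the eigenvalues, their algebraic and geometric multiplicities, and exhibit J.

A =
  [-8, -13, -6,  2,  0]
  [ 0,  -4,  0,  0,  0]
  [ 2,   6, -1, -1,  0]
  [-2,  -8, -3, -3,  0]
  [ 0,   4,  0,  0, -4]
J_2(-4) ⊕ J_2(-4) ⊕ J_1(-4)

The characteristic polynomial is
  det(x·I − A) = x^5 + 20*x^4 + 160*x^3 + 640*x^2 + 1280*x + 1024 = (x + 4)^5

Eigenvalues and multiplicities (the geometric multiplicity of λ is n − rank(A − λI), which equals the number of Jordan blocks for λ):
  λ = -4: algebraic multiplicity = 5, geometric multiplicity = 3

Determining the block sizes for each eigenvalue:
  λ = -4: with am = 5 and gm = 3, the partition is not yet determined (e.g. several partitions of 5 into 3 parts exist). Let N = A − (-4)·I. Computing rank(N^1) = 2, rank(N^2) = 0; the number of blocks of size ≥ j is rank(N^{j−1}) − rank(N^j), giving [3, 2]. So we have 2 block(s) of size 2, 1 block(s) of size 1 → block sizes [2, 2, 1]

Assembling the blocks gives a Jordan form
J =
  [-4,  1,  0,  0,  0]
  [ 0, -4,  0,  0,  0]
  [ 0,  0, -4,  1,  0]
  [ 0,  0,  0, -4,  0]
  [ 0,  0,  0,  0, -4]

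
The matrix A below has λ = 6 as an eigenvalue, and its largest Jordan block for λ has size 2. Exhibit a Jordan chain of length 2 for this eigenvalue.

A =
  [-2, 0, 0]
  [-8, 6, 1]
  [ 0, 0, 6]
A Jordan chain for λ = 6 of length 2:
v_1 = (0, 1, 0)ᵀ
v_2 = (0, 0, 1)ᵀ

Let N = A − (6)·I. We want v_2 with N^2 v_2 = 0 but N^1 v_2 ≠ 0; then v_{j-1} := N · v_j for j = 2, …, 2.

Pick v_2 = (0, 0, 1)ᵀ.
Then v_1 = N · v_2 = (0, 1, 0)ᵀ.

Sanity check: (A − (6)·I) v_1 = (0, 0, 0)ᵀ = 0. ✓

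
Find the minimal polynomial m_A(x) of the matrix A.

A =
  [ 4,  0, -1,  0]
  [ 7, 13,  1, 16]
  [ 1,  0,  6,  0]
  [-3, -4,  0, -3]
x^3 - 15*x^2 + 75*x - 125

The characteristic polynomial is χ_A(x) = (x - 5)^4, so the eigenvalues are known. The minimal polynomial is
  m_A(x) = Π_λ (x − λ)^{k_λ}
where k_λ is the size of the *largest* Jordan block for λ (equivalently, the smallest k with (A − λI)^k v = 0 for every generalised eigenvector v of λ).

  λ = 5: largest Jordan block has size 3, contributing (x − 5)^3

So m_A(x) = (x - 5)^3 = x^3 - 15*x^2 + 75*x - 125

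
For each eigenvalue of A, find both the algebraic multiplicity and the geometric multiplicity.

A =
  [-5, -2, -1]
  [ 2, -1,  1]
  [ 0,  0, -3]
λ = -3: alg = 3, geom = 2

Step 1 — factor the characteristic polynomial to read off the algebraic multiplicities:
  χ_A(x) = (x + 3)^3

Step 2 — compute geometric multiplicities via the rank-nullity identity g(λ) = n − rank(A − λI):
  rank(A − (-3)·I) = 1, so dim ker(A − (-3)·I) = n − 1 = 2

Summary:
  λ = -3: algebraic multiplicity = 3, geometric multiplicity = 2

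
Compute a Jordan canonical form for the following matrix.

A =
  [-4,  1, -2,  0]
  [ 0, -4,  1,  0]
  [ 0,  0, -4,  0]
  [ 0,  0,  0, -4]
J_3(-4) ⊕ J_1(-4)

The characteristic polynomial is
  det(x·I − A) = x^4 + 16*x^3 + 96*x^2 + 256*x + 256 = (x + 4)^4

Eigenvalues and multiplicities (the geometric multiplicity of λ is n − rank(A − λI), which equals the number of Jordan blocks for λ):
  λ = -4: algebraic multiplicity = 4, geometric multiplicity = 2

Determining the block sizes for each eigenvalue:
  λ = -4: with am = 4 and gm = 2, the partition is not yet determined (e.g. several partitions of 4 into 2 parts exist). Let N = A − (-4)·I. Computing rank(N^1) = 2, rank(N^2) = 1, rank(N^3) = 0; the number of blocks of size ≥ j is rank(N^{j−1}) − rank(N^j), giving [2, 1, 1]. So we have 1 block(s) of size 3, 1 block(s) of size 1 → block sizes [3, 1]

Assembling the blocks gives a Jordan form
J =
  [-4,  1,  0,  0]
  [ 0, -4,  1,  0]
  [ 0,  0, -4,  0]
  [ 0,  0,  0, -4]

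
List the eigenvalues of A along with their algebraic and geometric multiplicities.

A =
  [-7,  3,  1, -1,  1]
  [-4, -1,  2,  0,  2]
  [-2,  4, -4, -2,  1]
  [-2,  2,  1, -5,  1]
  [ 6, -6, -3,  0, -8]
λ = -5: alg = 5, geom = 3

Step 1 — factor the characteristic polynomial to read off the algebraic multiplicities:
  χ_A(x) = (x + 5)^5

Step 2 — compute geometric multiplicities via the rank-nullity identity g(λ) = n − rank(A − λI):
  rank(A − (-5)·I) = 2, so dim ker(A − (-5)·I) = n − 2 = 3

Summary:
  λ = -5: algebraic multiplicity = 5, geometric multiplicity = 3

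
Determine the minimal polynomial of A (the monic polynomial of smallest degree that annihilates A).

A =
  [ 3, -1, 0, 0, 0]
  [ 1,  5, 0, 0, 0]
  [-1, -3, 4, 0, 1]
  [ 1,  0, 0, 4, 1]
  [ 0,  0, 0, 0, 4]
x^3 - 12*x^2 + 48*x - 64

The characteristic polynomial is χ_A(x) = (x - 4)^5, so the eigenvalues are known. The minimal polynomial is
  m_A(x) = Π_λ (x − λ)^{k_λ}
where k_λ is the size of the *largest* Jordan block for λ (equivalently, the smallest k with (A − λI)^k v = 0 for every generalised eigenvector v of λ).

  λ = 4: largest Jordan block has size 3, contributing (x − 4)^3

So m_A(x) = (x - 4)^3 = x^3 - 12*x^2 + 48*x - 64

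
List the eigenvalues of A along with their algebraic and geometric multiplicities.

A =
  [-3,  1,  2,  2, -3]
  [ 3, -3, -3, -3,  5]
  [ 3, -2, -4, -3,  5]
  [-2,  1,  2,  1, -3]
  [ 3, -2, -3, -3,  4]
λ = -1: alg = 5, geom = 3

Step 1 — factor the characteristic polynomial to read off the algebraic multiplicities:
  χ_A(x) = (x + 1)^5

Step 2 — compute geometric multiplicities via the rank-nullity identity g(λ) = n − rank(A − λI):
  rank(A − (-1)·I) = 2, so dim ker(A − (-1)·I) = n − 2 = 3

Summary:
  λ = -1: algebraic multiplicity = 5, geometric multiplicity = 3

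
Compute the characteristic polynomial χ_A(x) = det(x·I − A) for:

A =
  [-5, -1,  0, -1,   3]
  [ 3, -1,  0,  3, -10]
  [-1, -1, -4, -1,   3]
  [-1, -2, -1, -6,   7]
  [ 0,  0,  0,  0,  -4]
x^5 + 20*x^4 + 160*x^3 + 640*x^2 + 1280*x + 1024

Expanding det(x·I − A) (e.g. by cofactor expansion or by noting that A is similar to its Jordan form J, which has the same characteristic polynomial as A) gives
  χ_A(x) = x^5 + 20*x^4 + 160*x^3 + 640*x^2 + 1280*x + 1024
which factors as (x + 4)^5. The eigenvalues (with algebraic multiplicities) are λ = -4 with multiplicity 5.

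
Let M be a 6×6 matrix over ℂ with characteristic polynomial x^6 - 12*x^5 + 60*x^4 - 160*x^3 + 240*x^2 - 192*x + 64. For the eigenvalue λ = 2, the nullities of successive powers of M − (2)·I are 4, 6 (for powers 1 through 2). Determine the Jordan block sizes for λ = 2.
Block sizes for λ = 2: [2, 2, 1, 1]

From the dimensions of kernels of powers, the number of Jordan blocks of size at least j is d_j − d_{j−1} where d_j = dim ker(N^j) (with d_0 = 0). Computing the differences gives [4, 2].
The number of blocks of size exactly k is (#blocks of size ≥ k) − (#blocks of size ≥ k + 1), so the partition is: 2 block(s) of size 1, 2 block(s) of size 2.
In nonincreasing order the block sizes are [2, 2, 1, 1].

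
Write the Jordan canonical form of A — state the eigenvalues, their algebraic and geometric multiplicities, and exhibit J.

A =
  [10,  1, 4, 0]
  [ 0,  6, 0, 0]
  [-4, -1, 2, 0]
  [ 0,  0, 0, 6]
J_2(6) ⊕ J_1(6) ⊕ J_1(6)

The characteristic polynomial is
  det(x·I − A) = x^4 - 24*x^3 + 216*x^2 - 864*x + 1296 = (x - 6)^4

Eigenvalues and multiplicities (the geometric multiplicity of λ is n − rank(A − λI), which equals the number of Jordan blocks for λ):
  λ = 6: algebraic multiplicity = 4, geometric multiplicity = 3

Determining the block sizes for each eigenvalue:
  λ = 6: 3 blocks summing to 4 forces exactly one block of size 2 and the rest size 1 → block sizes [2, 1, 1]

Assembling the blocks gives a Jordan form
J =
  [6, 1, 0, 0]
  [0, 6, 0, 0]
  [0, 0, 6, 0]
  [0, 0, 0, 6]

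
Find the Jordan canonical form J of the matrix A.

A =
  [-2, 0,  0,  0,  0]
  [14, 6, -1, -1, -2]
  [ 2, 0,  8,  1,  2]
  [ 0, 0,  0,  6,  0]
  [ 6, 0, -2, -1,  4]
J_1(-2) ⊕ J_3(6) ⊕ J_1(6)

The characteristic polynomial is
  det(x·I − A) = x^5 - 22*x^4 + 168*x^3 - 432*x^2 - 432*x + 2592 = (x - 6)^4*(x + 2)

Eigenvalues and multiplicities (the geometric multiplicity of λ is n − rank(A − λI), which equals the number of Jordan blocks for λ):
  λ = -2: algebraic multiplicity = 1, geometric multiplicity = 1
  λ = 6: algebraic multiplicity = 4, geometric multiplicity = 2

Determining the block sizes for each eigenvalue:
  λ = -2: one block (gm = 1), so the single block has size am = 1 → block sizes [1]
  λ = 6: with am = 4 and gm = 2, the partition is not yet determined (e.g. several partitions of 4 into 2 parts exist). Let N = A − (6)·I. Computing rank(N^1) = 3, rank(N^2) = 2, rank(N^3) = 1; the number of blocks of size ≥ j is rank(N^{j−1}) − rank(N^j), giving [2, 1, 1]. So we have 1 block(s) of size 3, 1 block(s) of size 1 → block sizes [3, 1]

Assembling the blocks gives a Jordan form
J =
  [-2, 0, 0, 0, 0]
  [ 0, 6, 1, 0, 0]
  [ 0, 0, 6, 1, 0]
  [ 0, 0, 0, 6, 0]
  [ 0, 0, 0, 0, 6]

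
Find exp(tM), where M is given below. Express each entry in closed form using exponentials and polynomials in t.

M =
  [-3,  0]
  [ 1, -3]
e^{tM} =
  [exp(-3*t), 0]
  [t*exp(-3*t), exp(-3*t)]

Strategy: write M = P · J · P⁻¹ where J is a Jordan canonical form, so e^{tM} = P · e^{tJ} · P⁻¹, and e^{tJ} can be computed block-by-block.

M has Jordan form
J =
  [-3,  1]
  [ 0, -3]
(up to reordering of blocks).

Per-block formulas:
  For a 2×2 Jordan block J_2(-3): exp(t · J_2(-3)) = e^(-3t)·(I + t·N), where N is the 2×2 nilpotent shift.

After assembling e^{tJ} and conjugating by P, we get:

e^{tM} =
  [exp(-3*t), 0]
  [t*exp(-3*t), exp(-3*t)]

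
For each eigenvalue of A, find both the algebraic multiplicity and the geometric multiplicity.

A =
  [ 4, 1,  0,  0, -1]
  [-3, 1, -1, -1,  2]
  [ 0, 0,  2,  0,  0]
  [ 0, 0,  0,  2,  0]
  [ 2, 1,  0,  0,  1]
λ = 2: alg = 5, geom = 3

Step 1 — factor the characteristic polynomial to read off the algebraic multiplicities:
  χ_A(x) = (x - 2)^5

Step 2 — compute geometric multiplicities via the rank-nullity identity g(λ) = n − rank(A − λI):
  rank(A − (2)·I) = 2, so dim ker(A − (2)·I) = n − 2 = 3

Summary:
  λ = 2: algebraic multiplicity = 5, geometric multiplicity = 3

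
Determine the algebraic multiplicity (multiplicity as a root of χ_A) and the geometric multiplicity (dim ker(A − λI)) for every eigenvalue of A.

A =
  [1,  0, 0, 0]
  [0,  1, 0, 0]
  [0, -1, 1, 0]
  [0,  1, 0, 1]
λ = 1: alg = 4, geom = 3

Step 1 — factor the characteristic polynomial to read off the algebraic multiplicities:
  χ_A(x) = (x - 1)^4

Step 2 — compute geometric multiplicities via the rank-nullity identity g(λ) = n − rank(A − λI):
  rank(A − (1)·I) = 1, so dim ker(A − (1)·I) = n − 1 = 3

Summary:
  λ = 1: algebraic multiplicity = 4, geometric multiplicity = 3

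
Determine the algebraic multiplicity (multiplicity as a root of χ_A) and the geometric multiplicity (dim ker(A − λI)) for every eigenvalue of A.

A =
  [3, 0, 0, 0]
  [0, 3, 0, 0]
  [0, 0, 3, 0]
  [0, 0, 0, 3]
λ = 3: alg = 4, geom = 4

Step 1 — factor the characteristic polynomial to read off the algebraic multiplicities:
  χ_A(x) = (x - 3)^4

Step 2 — compute geometric multiplicities via the rank-nullity identity g(λ) = n − rank(A − λI):
  rank(A − (3)·I) = 0, so dim ker(A − (3)·I) = n − 0 = 4

Summary:
  λ = 3: algebraic multiplicity = 4, geometric multiplicity = 4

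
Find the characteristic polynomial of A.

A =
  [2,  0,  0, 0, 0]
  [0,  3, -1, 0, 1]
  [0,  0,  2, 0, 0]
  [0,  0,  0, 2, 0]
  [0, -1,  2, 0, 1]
x^5 - 10*x^4 + 40*x^3 - 80*x^2 + 80*x - 32

Expanding det(x·I − A) (e.g. by cofactor expansion or by noting that A is similar to its Jordan form J, which has the same characteristic polynomial as A) gives
  χ_A(x) = x^5 - 10*x^4 + 40*x^3 - 80*x^2 + 80*x - 32
which factors as (x - 2)^5. The eigenvalues (with algebraic multiplicities) are λ = 2 with multiplicity 5.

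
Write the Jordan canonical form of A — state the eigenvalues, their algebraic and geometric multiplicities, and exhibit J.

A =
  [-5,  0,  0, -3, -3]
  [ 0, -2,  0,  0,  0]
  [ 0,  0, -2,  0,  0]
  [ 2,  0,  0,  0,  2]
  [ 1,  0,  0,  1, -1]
J_2(-2) ⊕ J_1(-2) ⊕ J_1(-2) ⊕ J_1(-2)

The characteristic polynomial is
  det(x·I − A) = x^5 + 10*x^4 + 40*x^3 + 80*x^2 + 80*x + 32 = (x + 2)^5

Eigenvalues and multiplicities (the geometric multiplicity of λ is n − rank(A − λI), which equals the number of Jordan blocks for λ):
  λ = -2: algebraic multiplicity = 5, geometric multiplicity = 4

Determining the block sizes for each eigenvalue:
  λ = -2: 4 blocks summing to 5 forces exactly one block of size 2 and the rest size 1 → block sizes [2, 1, 1, 1]

Assembling the blocks gives a Jordan form
J =
  [-2,  1,  0,  0,  0]
  [ 0, -2,  0,  0,  0]
  [ 0,  0, -2,  0,  0]
  [ 0,  0,  0, -2,  0]
  [ 0,  0,  0,  0, -2]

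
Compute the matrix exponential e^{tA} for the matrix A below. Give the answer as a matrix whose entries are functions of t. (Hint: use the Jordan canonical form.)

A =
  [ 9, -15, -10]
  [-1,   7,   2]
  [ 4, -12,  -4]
e^{tA} =
  [5*t*exp(4*t) + exp(4*t), -15*t*exp(4*t), -10*t*exp(4*t)]
  [-t*exp(4*t), 3*t*exp(4*t) + exp(4*t), 2*t*exp(4*t)]
  [4*t*exp(4*t), -12*t*exp(4*t), -8*t*exp(4*t) + exp(4*t)]

Strategy: write A = P · J · P⁻¹ where J is a Jordan canonical form, so e^{tA} = P · e^{tJ} · P⁻¹, and e^{tJ} can be computed block-by-block.

A has Jordan form
J =
  [4, 1, 0]
  [0, 4, 0]
  [0, 0, 4]
(up to reordering of blocks).

Per-block formulas:
  For a 1×1 block at λ = 4: exp(t · [4]) = [e^(4t)].
  For a 2×2 Jordan block J_2(4): exp(t · J_2(4)) = e^(4t)·(I + t·N), where N is the 2×2 nilpotent shift.

After assembling e^{tJ} and conjugating by P, we get:

e^{tA} =
  [5*t*exp(4*t) + exp(4*t), -15*t*exp(4*t), -10*t*exp(4*t)]
  [-t*exp(4*t), 3*t*exp(4*t) + exp(4*t), 2*t*exp(4*t)]
  [4*t*exp(4*t), -12*t*exp(4*t), -8*t*exp(4*t) + exp(4*t)]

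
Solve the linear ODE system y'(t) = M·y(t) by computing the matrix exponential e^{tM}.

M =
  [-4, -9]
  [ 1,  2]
e^{tM} =
  [-3*t*exp(-t) + exp(-t), -9*t*exp(-t)]
  [t*exp(-t), 3*t*exp(-t) + exp(-t)]

Strategy: write M = P · J · P⁻¹ where J is a Jordan canonical form, so e^{tM} = P · e^{tJ} · P⁻¹, and e^{tJ} can be computed block-by-block.

M has Jordan form
J =
  [-1,  1]
  [ 0, -1]
(up to reordering of blocks).

Per-block formulas:
  For a 2×2 Jordan block J_2(-1): exp(t · J_2(-1)) = e^(-1t)·(I + t·N), where N is the 2×2 nilpotent shift.

After assembling e^{tJ} and conjugating by P, we get:

e^{tM} =
  [-3*t*exp(-t) + exp(-t), -9*t*exp(-t)]
  [t*exp(-t), 3*t*exp(-t) + exp(-t)]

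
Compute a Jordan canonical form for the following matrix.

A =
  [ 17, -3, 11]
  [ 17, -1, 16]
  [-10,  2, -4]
J_3(4)

The characteristic polynomial is
  det(x·I − A) = x^3 - 12*x^2 + 48*x - 64 = (x - 4)^3

Eigenvalues and multiplicities (the geometric multiplicity of λ is n − rank(A − λI), which equals the number of Jordan blocks for λ):
  λ = 4: algebraic multiplicity = 3, geometric multiplicity = 1

Determining the block sizes for each eigenvalue:
  λ = 4: one block (gm = 1), so the single block has size am = 3 → block sizes [3]

Assembling the blocks gives a Jordan form
J =
  [4, 1, 0]
  [0, 4, 1]
  [0, 0, 4]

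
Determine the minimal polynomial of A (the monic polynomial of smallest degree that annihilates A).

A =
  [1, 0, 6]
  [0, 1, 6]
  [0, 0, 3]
x^2 - 4*x + 3

The characteristic polynomial is χ_A(x) = (x - 3)*(x - 1)^2, so the eigenvalues are known. The minimal polynomial is
  m_A(x) = Π_λ (x − λ)^{k_λ}
where k_λ is the size of the *largest* Jordan block for λ (equivalently, the smallest k with (A − λI)^k v = 0 for every generalised eigenvector v of λ).

  λ = 1: largest Jordan block has size 1, contributing (x − 1)
  λ = 3: largest Jordan block has size 1, contributing (x − 3)

So m_A(x) = (x - 3)*(x - 1) = x^2 - 4*x + 3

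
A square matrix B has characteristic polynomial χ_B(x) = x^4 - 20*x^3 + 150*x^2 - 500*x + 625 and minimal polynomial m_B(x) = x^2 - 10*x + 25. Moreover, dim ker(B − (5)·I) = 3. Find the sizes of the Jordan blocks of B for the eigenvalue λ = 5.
Block sizes for λ = 5: [2, 1, 1]

Step 1 — from the characteristic polynomial, algebraic multiplicity of λ = 5 is 4. From dim ker(B − (5)·I) = 3, there are exactly 3 Jordan blocks for λ = 5.
Step 2 — from the minimal polynomial, the factor (x − 5)^2 tells us the largest block for λ = 5 has size 2.
Step 3 — with total size 4, 3 blocks, and largest block 2, the block sizes (in nonincreasing order) are [2, 1, 1].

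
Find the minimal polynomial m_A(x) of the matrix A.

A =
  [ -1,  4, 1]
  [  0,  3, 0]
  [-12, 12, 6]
x^2 - 5*x + 6

The characteristic polynomial is χ_A(x) = (x - 3)^2*(x - 2), so the eigenvalues are known. The minimal polynomial is
  m_A(x) = Π_λ (x − λ)^{k_λ}
where k_λ is the size of the *largest* Jordan block for λ (equivalently, the smallest k with (A − λI)^k v = 0 for every generalised eigenvector v of λ).

  λ = 2: largest Jordan block has size 1, contributing (x − 2)
  λ = 3: largest Jordan block has size 1, contributing (x − 3)

So m_A(x) = (x - 3)*(x - 2) = x^2 - 5*x + 6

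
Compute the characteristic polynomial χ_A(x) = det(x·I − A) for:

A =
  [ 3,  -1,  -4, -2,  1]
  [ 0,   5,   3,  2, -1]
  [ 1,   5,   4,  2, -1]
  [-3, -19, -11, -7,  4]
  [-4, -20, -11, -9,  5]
x^5 - 10*x^4 + 40*x^3 - 80*x^2 + 80*x - 32

Expanding det(x·I − A) (e.g. by cofactor expansion or by noting that A is similar to its Jordan form J, which has the same characteristic polynomial as A) gives
  χ_A(x) = x^5 - 10*x^4 + 40*x^3 - 80*x^2 + 80*x - 32
which factors as (x - 2)^5. The eigenvalues (with algebraic multiplicities) are λ = 2 with multiplicity 5.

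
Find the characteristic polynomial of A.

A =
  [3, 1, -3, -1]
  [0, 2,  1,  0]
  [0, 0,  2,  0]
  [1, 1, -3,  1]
x^4 - 8*x^3 + 24*x^2 - 32*x + 16

Expanding det(x·I − A) (e.g. by cofactor expansion or by noting that A is similar to its Jordan form J, which has the same characteristic polynomial as A) gives
  χ_A(x) = x^4 - 8*x^3 + 24*x^2 - 32*x + 16
which factors as (x - 2)^4. The eigenvalues (with algebraic multiplicities) are λ = 2 with multiplicity 4.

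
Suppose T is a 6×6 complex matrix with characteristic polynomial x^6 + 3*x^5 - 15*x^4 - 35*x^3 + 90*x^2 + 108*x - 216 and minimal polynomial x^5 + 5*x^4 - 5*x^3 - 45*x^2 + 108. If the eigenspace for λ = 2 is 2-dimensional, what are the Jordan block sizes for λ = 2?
Block sizes for λ = 2: [2, 1]

Step 1 — from the characteristic polynomial, algebraic multiplicity of λ = 2 is 3. From dim ker(T − (2)·I) = 2, there are exactly 2 Jordan blocks for λ = 2.
Step 2 — from the minimal polynomial, the factor (x − 2)^2 tells us the largest block for λ = 2 has size 2.
Step 3 — with total size 3, 2 blocks, and largest block 2, the block sizes (in nonincreasing order) are [2, 1].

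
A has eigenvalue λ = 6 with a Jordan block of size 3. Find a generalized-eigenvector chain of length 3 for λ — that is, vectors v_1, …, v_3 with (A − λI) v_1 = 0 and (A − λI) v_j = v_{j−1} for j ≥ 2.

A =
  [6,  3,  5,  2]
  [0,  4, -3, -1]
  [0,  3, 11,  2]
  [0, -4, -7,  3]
A Jordan chain for λ = 6 of length 3:
v_1 = (1, -1, 1, -1)ᵀ
v_2 = (3, -2, 3, -4)ᵀ
v_3 = (0, 1, 0, 0)ᵀ

Let N = A − (6)·I. We want v_3 with N^3 v_3 = 0 but N^2 v_3 ≠ 0; then v_{j-1} := N · v_j for j = 3, …, 2.

Pick v_3 = (0, 1, 0, 0)ᵀ.
Then v_2 = N · v_3 = (3, -2, 3, -4)ᵀ.
Then v_1 = N · v_2 = (1, -1, 1, -1)ᵀ.

Sanity check: (A − (6)·I) v_1 = (0, 0, 0, 0)ᵀ = 0. ✓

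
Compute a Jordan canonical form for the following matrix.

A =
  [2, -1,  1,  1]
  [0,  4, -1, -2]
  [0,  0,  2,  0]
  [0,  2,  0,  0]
J_3(2) ⊕ J_1(2)

The characteristic polynomial is
  det(x·I − A) = x^4 - 8*x^3 + 24*x^2 - 32*x + 16 = (x - 2)^4

Eigenvalues and multiplicities (the geometric multiplicity of λ is n − rank(A − λI), which equals the number of Jordan blocks for λ):
  λ = 2: algebraic multiplicity = 4, geometric multiplicity = 2

Determining the block sizes for each eigenvalue:
  λ = 2: with am = 4 and gm = 2, the partition is not yet determined (e.g. several partitions of 4 into 2 parts exist). Let N = A − (2)·I. Computing rank(N^1) = 2, rank(N^2) = 1, rank(N^3) = 0; the number of blocks of size ≥ j is rank(N^{j−1}) − rank(N^j), giving [2, 1, 1]. So we have 1 block(s) of size 3, 1 block(s) of size 1 → block sizes [3, 1]

Assembling the blocks gives a Jordan form
J =
  [2, 1, 0, 0]
  [0, 2, 1, 0]
  [0, 0, 2, 0]
  [0, 0, 0, 2]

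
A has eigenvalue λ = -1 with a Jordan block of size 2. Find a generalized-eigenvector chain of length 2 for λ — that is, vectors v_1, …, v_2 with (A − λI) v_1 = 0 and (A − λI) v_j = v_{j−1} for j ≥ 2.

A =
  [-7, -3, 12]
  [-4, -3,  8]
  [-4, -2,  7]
A Jordan chain for λ = -1 of length 2:
v_1 = (-6, -4, -4)ᵀ
v_2 = (1, 0, 0)ᵀ

Let N = A − (-1)·I. We want v_2 with N^2 v_2 = 0 but N^1 v_2 ≠ 0; then v_{j-1} := N · v_j for j = 2, …, 2.

Pick v_2 = (1, 0, 0)ᵀ.
Then v_1 = N · v_2 = (-6, -4, -4)ᵀ.

Sanity check: (A − (-1)·I) v_1 = (0, 0, 0)ᵀ = 0. ✓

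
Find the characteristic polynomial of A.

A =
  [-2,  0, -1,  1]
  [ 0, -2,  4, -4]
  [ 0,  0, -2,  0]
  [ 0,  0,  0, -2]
x^4 + 8*x^3 + 24*x^2 + 32*x + 16

Expanding det(x·I − A) (e.g. by cofactor expansion or by noting that A is similar to its Jordan form J, which has the same characteristic polynomial as A) gives
  χ_A(x) = x^4 + 8*x^3 + 24*x^2 + 32*x + 16
which factors as (x + 2)^4. The eigenvalues (with algebraic multiplicities) are λ = -2 with multiplicity 4.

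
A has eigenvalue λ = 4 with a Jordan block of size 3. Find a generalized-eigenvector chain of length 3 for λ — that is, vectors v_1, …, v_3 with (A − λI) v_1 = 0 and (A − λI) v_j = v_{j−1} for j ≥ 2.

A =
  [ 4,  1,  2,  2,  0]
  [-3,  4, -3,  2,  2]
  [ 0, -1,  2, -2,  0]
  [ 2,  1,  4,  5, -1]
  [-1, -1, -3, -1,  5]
A Jordan chain for λ = 4 of length 3:
v_1 = (1, 2, -1, 0, 0)ᵀ
v_2 = (0, -3, 0, 2, -1)ᵀ
v_3 = (1, 0, 0, 0, 0)ᵀ

Let N = A − (4)·I. We want v_3 with N^3 v_3 = 0 but N^2 v_3 ≠ 0; then v_{j-1} := N · v_j for j = 3, …, 2.

Pick v_3 = (1, 0, 0, 0, 0)ᵀ.
Then v_2 = N · v_3 = (0, -3, 0, 2, -1)ᵀ.
Then v_1 = N · v_2 = (1, 2, -1, 0, 0)ᵀ.

Sanity check: (A − (4)·I) v_1 = (0, 0, 0, 0, 0)ᵀ = 0. ✓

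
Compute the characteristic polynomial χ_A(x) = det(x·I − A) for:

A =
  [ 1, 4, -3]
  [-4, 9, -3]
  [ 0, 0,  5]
x^3 - 15*x^2 + 75*x - 125

Expanding det(x·I − A) (e.g. by cofactor expansion or by noting that A is similar to its Jordan form J, which has the same characteristic polynomial as A) gives
  χ_A(x) = x^3 - 15*x^2 + 75*x - 125
which factors as (x - 5)^3. The eigenvalues (with algebraic multiplicities) are λ = 5 with multiplicity 3.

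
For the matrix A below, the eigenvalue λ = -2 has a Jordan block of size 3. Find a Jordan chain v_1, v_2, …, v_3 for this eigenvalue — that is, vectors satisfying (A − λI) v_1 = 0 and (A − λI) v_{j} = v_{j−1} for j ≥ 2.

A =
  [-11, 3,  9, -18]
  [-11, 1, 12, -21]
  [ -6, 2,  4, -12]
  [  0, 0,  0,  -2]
A Jordan chain for λ = -2 of length 3:
v_1 = (-6, -6, -4, 0)ᵀ
v_2 = (-9, -11, -6, 0)ᵀ
v_3 = (1, 0, 0, 0)ᵀ

Let N = A − (-2)·I. We want v_3 with N^3 v_3 = 0 but N^2 v_3 ≠ 0; then v_{j-1} := N · v_j for j = 3, …, 2.

Pick v_3 = (1, 0, 0, 0)ᵀ.
Then v_2 = N · v_3 = (-9, -11, -6, 0)ᵀ.
Then v_1 = N · v_2 = (-6, -6, -4, 0)ᵀ.

Sanity check: (A − (-2)·I) v_1 = (0, 0, 0, 0)ᵀ = 0. ✓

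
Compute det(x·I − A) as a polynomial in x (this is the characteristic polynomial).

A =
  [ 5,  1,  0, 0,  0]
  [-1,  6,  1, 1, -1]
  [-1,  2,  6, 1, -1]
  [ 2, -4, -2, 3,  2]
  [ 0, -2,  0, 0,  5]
x^5 - 25*x^4 + 250*x^3 - 1250*x^2 + 3125*x - 3125

Expanding det(x·I − A) (e.g. by cofactor expansion or by noting that A is similar to its Jordan form J, which has the same characteristic polynomial as A) gives
  χ_A(x) = x^5 - 25*x^4 + 250*x^3 - 1250*x^2 + 3125*x - 3125
which factors as (x - 5)^5. The eigenvalues (with algebraic multiplicities) are λ = 5 with multiplicity 5.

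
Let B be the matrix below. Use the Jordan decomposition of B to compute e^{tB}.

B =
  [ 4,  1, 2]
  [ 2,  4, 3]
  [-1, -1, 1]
e^{tB} =
  [t^2*exp(3*t)/2 + t*exp(3*t) + exp(3*t), t*exp(3*t), t^2*exp(3*t)/2 + 2*t*exp(3*t)]
  [t^2*exp(3*t)/2 + 2*t*exp(3*t), t*exp(3*t) + exp(3*t), t^2*exp(3*t)/2 + 3*t*exp(3*t)]
  [-t^2*exp(3*t)/2 - t*exp(3*t), -t*exp(3*t), -t^2*exp(3*t)/2 - 2*t*exp(3*t) + exp(3*t)]

Strategy: write B = P · J · P⁻¹ where J is a Jordan canonical form, so e^{tB} = P · e^{tJ} · P⁻¹, and e^{tJ} can be computed block-by-block.

B has Jordan form
J =
  [3, 1, 0]
  [0, 3, 1]
  [0, 0, 3]
(up to reordering of blocks).

Per-block formulas:
  For a 3×3 Jordan block J_3(3): exp(t · J_3(3)) = e^(3t)·(I + t·N + (t^2/2)·N^2), where N is the 3×3 nilpotent shift.

After assembling e^{tJ} and conjugating by P, we get:

e^{tB} =
  [t^2*exp(3*t)/2 + t*exp(3*t) + exp(3*t), t*exp(3*t), t^2*exp(3*t)/2 + 2*t*exp(3*t)]
  [t^2*exp(3*t)/2 + 2*t*exp(3*t), t*exp(3*t) + exp(3*t), t^2*exp(3*t)/2 + 3*t*exp(3*t)]
  [-t^2*exp(3*t)/2 - t*exp(3*t), -t*exp(3*t), -t^2*exp(3*t)/2 - 2*t*exp(3*t) + exp(3*t)]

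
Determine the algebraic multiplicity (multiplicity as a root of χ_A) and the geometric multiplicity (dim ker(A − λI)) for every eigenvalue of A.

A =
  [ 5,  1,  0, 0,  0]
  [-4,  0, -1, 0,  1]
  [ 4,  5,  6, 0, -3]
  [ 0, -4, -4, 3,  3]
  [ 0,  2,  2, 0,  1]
λ = 3: alg = 5, geom = 2

Step 1 — factor the characteristic polynomial to read off the algebraic multiplicities:
  χ_A(x) = (x - 3)^5

Step 2 — compute geometric multiplicities via the rank-nullity identity g(λ) = n − rank(A − λI):
  rank(A − (3)·I) = 3, so dim ker(A − (3)·I) = n − 3 = 2

Summary:
  λ = 3: algebraic multiplicity = 5, geometric multiplicity = 2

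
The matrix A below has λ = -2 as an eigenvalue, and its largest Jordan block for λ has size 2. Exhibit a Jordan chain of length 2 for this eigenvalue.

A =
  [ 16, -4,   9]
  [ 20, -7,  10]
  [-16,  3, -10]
A Jordan chain for λ = -2 of length 2:
v_1 = (2, 0, -4)ᵀ
v_2 = (1, 4, 0)ᵀ

Let N = A − (-2)·I. We want v_2 with N^2 v_2 = 0 but N^1 v_2 ≠ 0; then v_{j-1} := N · v_j for j = 2, …, 2.

Pick v_2 = (1, 4, 0)ᵀ.
Then v_1 = N · v_2 = (2, 0, -4)ᵀ.

Sanity check: (A − (-2)·I) v_1 = (0, 0, 0)ᵀ = 0. ✓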